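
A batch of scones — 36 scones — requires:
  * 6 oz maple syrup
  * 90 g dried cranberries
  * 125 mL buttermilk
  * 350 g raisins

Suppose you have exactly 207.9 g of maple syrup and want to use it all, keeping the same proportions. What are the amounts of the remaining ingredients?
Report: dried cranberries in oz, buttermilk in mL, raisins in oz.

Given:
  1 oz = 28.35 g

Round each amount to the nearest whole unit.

dried cranberries: 4 oz; buttermilk: 153 mL; raisins: 15 oz

The original recipe has 170.1 g of maple syrup, so the scaling factor is 207.9 ÷ 170.1 = 11/9.
dried cranberries: 90 g × 11/9 ÷ 28.35 g/oz ≈ 4 oz
buttermilk: 125 mL × 11/9 ≈ 153 mL
raisins: 350 g × 11/9 ÷ 28.35 g/oz ≈ 15 oz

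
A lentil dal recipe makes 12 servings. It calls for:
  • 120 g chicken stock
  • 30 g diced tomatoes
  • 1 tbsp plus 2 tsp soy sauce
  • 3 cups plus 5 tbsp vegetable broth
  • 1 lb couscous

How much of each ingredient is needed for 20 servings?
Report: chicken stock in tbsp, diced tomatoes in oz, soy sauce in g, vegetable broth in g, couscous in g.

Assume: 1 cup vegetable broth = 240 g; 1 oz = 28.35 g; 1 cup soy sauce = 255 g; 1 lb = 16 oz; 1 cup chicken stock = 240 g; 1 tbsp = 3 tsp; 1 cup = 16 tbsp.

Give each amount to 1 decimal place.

Scaling factor: 20/12 = 5/3.
chicken stock: 120 g × 5/3 ÷ 240 g/cup × 16 tbsp/cup ≈ 13.3 tbsp
diced tomatoes: 30 g × 5/3 ÷ 28.35 g/oz ≈ 1.8 oz
soy sauce: (1 tbsp + 2 tsp = 5/3 tbsp) × 5/3 ÷ 16 tbsp/cup × 255 g/cup ≈ 44.3 g
vegetable broth: (3 cup + 5 tbsp = 3.3125 cup) × 5/3 × 240 g/cup = 1325.0 g
couscous: 1 lb × 5/3 × 16 oz/lb × 28.35 g/oz = 756.0 g

chicken stock: 13.3 tbsp; diced tomatoes: 1.8 oz; soy sauce: 44.3 g; vegetable broth: 1325.0 g; couscous: 756.0 g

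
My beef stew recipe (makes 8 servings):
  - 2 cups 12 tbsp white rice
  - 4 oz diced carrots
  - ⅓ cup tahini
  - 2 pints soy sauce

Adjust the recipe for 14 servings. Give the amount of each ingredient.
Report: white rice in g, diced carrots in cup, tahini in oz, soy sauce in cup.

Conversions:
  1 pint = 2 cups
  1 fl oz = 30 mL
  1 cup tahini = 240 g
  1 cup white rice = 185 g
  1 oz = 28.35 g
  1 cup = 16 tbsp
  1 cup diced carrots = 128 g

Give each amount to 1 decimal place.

white rice: 890.3 g; diced carrots: 1.6 cup; tahini: 4.9 oz; soy sauce: 7.0 cup

Scaling factor: 14/8 = 7/4 = 1.75.
white rice: (2 cup + 12 tbsp = 2.75 cup) × 7/4 × 185 g/cup ≈ 890.3 g
diced carrots: 4 oz × 7/4 × 28.35 g/oz ÷ 128 g/cup ≈ 1.6 cup
tahini: 1/3 cup × 7/4 × 240 g/cup ÷ 28.35 g/oz ≈ 4.9 oz
soy sauce: 2 pint × 7/4 × 2 cup/pint = 7.0 cup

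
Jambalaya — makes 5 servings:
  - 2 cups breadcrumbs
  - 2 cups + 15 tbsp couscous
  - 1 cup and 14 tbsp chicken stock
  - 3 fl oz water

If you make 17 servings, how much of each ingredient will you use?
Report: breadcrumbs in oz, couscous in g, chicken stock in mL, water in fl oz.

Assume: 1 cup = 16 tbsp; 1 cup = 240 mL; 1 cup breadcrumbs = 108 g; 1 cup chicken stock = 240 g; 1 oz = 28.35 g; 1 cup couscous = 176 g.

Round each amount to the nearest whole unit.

breadcrumbs: 26 oz; couscous: 1758 g; chicken stock: 1530 mL; water: 10 fl oz

Scaling factor: 17/5 = 3.4.
breadcrumbs: 2 cup × 17/5 × 108 g/cup ÷ 28.35 g/oz ≈ 26 oz
couscous: (2 cup + 15 tbsp = 2.9375 cup) × 17/5 × 176 g/cup ≈ 1758 g
chicken stock: (1 cup + 14 tbsp = 1.875 cup) × 17/5 × 240 mL/cup = 1530 mL
water: 3 fl oz × 17/5 ≈ 10 fl oz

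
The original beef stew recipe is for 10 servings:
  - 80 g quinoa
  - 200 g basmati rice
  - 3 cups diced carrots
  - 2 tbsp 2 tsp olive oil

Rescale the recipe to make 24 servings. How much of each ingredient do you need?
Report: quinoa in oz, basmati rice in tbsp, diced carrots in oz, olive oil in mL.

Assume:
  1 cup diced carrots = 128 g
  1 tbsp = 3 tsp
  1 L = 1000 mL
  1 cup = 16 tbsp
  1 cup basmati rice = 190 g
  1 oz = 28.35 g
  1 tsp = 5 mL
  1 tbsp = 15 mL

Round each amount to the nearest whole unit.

quinoa: 7 oz; basmati rice: 40 tbsp; diced carrots: 33 oz; olive oil: 96 mL

Scaling factor: 24/10 = 12/5 = 2.4.
quinoa: 80 g × 12/5 ÷ 28.35 g/oz ≈ 7 oz
basmati rice: 200 g × 12/5 ÷ 190 g/cup × 16 tbsp/cup ≈ 40 tbsp
diced carrots: 3 cup × 12/5 × 128 g/cup ÷ 28.35 g/oz ≈ 33 oz
olive oil: (2 tbsp + 2 tsp = 8/3 tbsp) × 12/5 × 15 mL/tbsp = 96 mL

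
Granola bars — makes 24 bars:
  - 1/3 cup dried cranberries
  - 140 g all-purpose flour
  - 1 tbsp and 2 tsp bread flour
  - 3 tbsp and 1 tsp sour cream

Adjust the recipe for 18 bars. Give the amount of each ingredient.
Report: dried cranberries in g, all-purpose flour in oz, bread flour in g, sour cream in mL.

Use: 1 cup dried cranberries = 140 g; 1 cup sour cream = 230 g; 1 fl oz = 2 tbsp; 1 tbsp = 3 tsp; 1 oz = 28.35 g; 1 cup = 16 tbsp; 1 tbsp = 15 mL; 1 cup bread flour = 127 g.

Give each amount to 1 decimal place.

dried cranberries: 35.0 g; all-purpose flour: 3.7 oz; bread flour: 9.9 g; sour cream: 37.5 mL

Scaling factor: 18/24 = 3/4 = 0.75.
dried cranberries: 1/3 cup × 3/4 × 140 g/cup = 35.0 g
all-purpose flour: 140 g × 3/4 ÷ 28.35 g/oz ≈ 3.7 oz
bread flour: (1 tbsp + 2 tsp = 5/3 tbsp) × 3/4 ÷ 16 tbsp/cup × 127 g/cup ≈ 9.9 g
sour cream: (3 tbsp + 1 tsp = 10/3 tbsp) × 3/4 × 15 mL/tbsp = 37.5 mL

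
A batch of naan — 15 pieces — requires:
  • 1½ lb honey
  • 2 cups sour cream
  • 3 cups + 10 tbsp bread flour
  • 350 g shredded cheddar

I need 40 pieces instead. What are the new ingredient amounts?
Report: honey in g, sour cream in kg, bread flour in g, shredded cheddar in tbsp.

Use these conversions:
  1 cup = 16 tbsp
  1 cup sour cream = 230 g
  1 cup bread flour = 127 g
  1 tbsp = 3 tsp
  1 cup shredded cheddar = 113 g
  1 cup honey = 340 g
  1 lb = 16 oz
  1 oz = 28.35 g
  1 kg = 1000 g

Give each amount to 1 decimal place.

Scaling factor: 40/15 = 8/3.
honey: 1.5 lb × 8/3 × 16 oz/lb × 28.35 g/oz = 1814.4 g
sour cream: 2 cup × 8/3 × 230 g/cup ÷ 1000 g/kg ≈ 1.2 kg
bread flour: (3 cup + 10 tbsp = 3.625 cup) × 8/3 × 127 g/cup ≈ 1227.7 g
shredded cheddar: 350 g × 8/3 ÷ 113 g/cup × 16 tbsp/cup ≈ 132.2 tbsp

honey: 1814.4 g; sour cream: 1.2 kg; bread flour: 1227.7 g; shredded cheddar: 132.2 tbsp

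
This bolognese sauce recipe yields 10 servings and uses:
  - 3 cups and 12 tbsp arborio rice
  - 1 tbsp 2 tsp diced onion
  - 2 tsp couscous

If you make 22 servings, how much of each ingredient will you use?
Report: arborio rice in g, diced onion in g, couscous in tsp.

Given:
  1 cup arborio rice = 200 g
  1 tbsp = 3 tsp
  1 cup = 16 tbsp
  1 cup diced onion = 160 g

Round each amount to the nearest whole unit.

arborio rice: 1650 g; diced onion: 37 g; couscous: 4 tsp

Scaling factor: 22/10 = 11/5 = 2.2.
arborio rice: (3 cup + 12 tbsp = 3.75 cup) × 11/5 × 200 g/cup = 1650 g
diced onion: (1 tbsp + 2 tsp = 5/3 tbsp) × 11/5 ÷ 16 tbsp/cup × 160 g/cup ≈ 37 g
couscous: 2 tsp × 11/5 ≈ 4 tsp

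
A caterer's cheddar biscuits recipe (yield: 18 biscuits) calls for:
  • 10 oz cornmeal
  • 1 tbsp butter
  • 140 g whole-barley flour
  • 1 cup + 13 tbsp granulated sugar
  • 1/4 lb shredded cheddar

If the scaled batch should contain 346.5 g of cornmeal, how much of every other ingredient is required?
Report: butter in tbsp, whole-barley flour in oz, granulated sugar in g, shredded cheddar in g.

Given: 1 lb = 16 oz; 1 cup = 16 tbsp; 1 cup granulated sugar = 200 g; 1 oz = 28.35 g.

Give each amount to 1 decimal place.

The original recipe has 283.5 g of cornmeal, so the scaling factor is 346.5 ÷ 283.5 = 11/9.
butter: 1 tbsp × 11/9 ≈ 1.2 tbsp
whole-barley flour: 140 g × 11/9 ÷ 28.35 g/oz ≈ 6.0 oz
granulated sugar: (1 cup + 13 tbsp = 1.8125 cup) × 11/9 × 200 g/cup ≈ 443.1 g
shredded cheddar: 0.25 lb × 11/9 × 16 oz/lb × 28.35 g/oz = 138.6 g

butter: 1.2 tbsp; whole-barley flour: 6.0 oz; granulated sugar: 443.1 g; shredded cheddar: 138.6 g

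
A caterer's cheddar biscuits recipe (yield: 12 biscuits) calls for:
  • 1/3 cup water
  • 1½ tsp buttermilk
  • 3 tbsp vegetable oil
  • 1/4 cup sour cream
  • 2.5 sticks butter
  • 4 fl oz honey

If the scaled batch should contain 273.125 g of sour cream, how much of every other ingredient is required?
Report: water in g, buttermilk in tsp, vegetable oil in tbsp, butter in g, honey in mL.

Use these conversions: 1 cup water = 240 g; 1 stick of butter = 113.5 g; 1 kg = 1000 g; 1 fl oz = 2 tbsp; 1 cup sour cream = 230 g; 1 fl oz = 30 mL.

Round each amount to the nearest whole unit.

The original recipe has 57.5 g of sour cream, so the scaling factor is 273.125 ÷ 57.5 = 19/4 = 4.75.
water: 1/3 cup × 19/4 × 240 g/cup = 380 g
buttermilk: 1.5 tsp × 19/4 ≈ 7 tsp
vegetable oil: 3 tbsp × 19/4 ≈ 14 tbsp
butter: 2.5 stick × 19/4 × 113.5 g/stick ≈ 1348 g
honey: 4 fl oz × 19/4 × 30 mL/fl oz = 570 mL

water: 380 g; buttermilk: 7 tsp; vegetable oil: 14 tbsp; butter: 1348 g; honey: 570 mL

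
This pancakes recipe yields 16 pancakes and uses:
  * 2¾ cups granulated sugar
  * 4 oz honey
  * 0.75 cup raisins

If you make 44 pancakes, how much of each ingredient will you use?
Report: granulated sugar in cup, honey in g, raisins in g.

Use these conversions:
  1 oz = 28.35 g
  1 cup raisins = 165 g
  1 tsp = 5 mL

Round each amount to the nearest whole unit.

Scaling factor: 44/16 = 11/4 = 2.75.
granulated sugar: 2.75 cup × 11/4 ≈ 8 cup
honey: 4 oz × 11/4 × 28.35 g/oz ≈ 312 g
raisins: 0.75 cup × 11/4 × 165 g/cup ≈ 340 g

granulated sugar: 8 cup; honey: 312 g; raisins: 340 g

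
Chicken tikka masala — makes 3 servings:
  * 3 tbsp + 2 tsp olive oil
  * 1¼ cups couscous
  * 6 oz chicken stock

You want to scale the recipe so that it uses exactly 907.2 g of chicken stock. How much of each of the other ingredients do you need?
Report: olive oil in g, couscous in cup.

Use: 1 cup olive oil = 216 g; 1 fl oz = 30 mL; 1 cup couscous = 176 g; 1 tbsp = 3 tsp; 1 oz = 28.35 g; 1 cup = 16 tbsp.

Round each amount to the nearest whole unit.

The original recipe has 170.1 g of chicken stock, so the scaling factor is 907.2 ÷ 170.1 = 16/3.
olive oil: (3 tbsp + 2 tsp = 11/3 tbsp) × 16/3 ÷ 16 tbsp/cup × 216 g/cup = 264 g
couscous: 1.25 cup × 16/3 ≈ 7 cup

olive oil: 264 g; couscous: 7 cup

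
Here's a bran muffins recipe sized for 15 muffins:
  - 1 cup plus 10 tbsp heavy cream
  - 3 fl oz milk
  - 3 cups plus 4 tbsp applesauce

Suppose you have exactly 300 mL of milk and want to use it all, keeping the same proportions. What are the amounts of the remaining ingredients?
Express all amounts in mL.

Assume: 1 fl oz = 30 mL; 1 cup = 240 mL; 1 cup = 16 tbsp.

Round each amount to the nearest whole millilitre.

The original recipe has 90 mL of milk, so the scaling factor is 300 ÷ 90 = 10/3.
heavy cream: (1 cup + 10 tbsp = 1.625 cup) × 10/3 × 240 mL/cup = 1300 mL
applesauce: (3 cup + 4 tbsp = 3.25 cup) × 10/3 × 240 mL/cup = 2600 mL

heavy cream: 1300 mL; applesauce: 2600 mL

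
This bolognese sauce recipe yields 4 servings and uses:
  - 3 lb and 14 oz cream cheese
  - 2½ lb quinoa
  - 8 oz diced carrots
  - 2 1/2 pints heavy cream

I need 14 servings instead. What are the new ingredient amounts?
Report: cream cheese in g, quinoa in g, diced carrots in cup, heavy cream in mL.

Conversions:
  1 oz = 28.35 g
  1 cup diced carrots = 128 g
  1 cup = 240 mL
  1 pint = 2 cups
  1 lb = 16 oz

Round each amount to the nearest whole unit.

cream cheese: 6152 g; quinoa: 3969 g; diced carrots: 6 cup; heavy cream: 4200 mL

Scaling factor: 14/4 = 7/2 = 3.5.
cream cheese: (3 lb + 14 oz = 3.875 lb) × 7/2 × 16 oz/lb × 28.35 g/oz ≈ 6152 g
quinoa: 2.5 lb × 7/2 × 16 oz/lb × 28.35 g/oz = 3969 g
diced carrots: 8 oz × 7/2 × 28.35 g/oz ÷ 128 g/cup ≈ 6 cup
heavy cream: 2.5 pint × 7/2 × 2 cup/pint × 240 mL/cup = 4200 mL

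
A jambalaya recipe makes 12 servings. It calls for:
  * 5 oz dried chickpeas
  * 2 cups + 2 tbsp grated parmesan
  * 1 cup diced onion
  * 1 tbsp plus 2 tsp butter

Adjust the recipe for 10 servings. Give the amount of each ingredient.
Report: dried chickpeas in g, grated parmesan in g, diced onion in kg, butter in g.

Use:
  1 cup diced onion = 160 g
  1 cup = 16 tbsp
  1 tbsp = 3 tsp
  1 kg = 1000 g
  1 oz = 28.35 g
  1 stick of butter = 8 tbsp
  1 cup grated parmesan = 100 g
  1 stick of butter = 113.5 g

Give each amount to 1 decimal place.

dried chickpeas: 118.1 g; grated parmesan: 177.1 g; diced onion: 0.1 kg; butter: 19.7 g

Scaling factor: 10/12 = 5/6.
dried chickpeas: 5 oz × 5/6 × 28.35 g/oz ≈ 118.1 g
grated parmesan: (2 cup + 2 tbsp = 2.125 cup) × 5/6 × 100 g/cup ≈ 177.1 g
diced onion: 1 cup × 5/6 × 160 g/cup ÷ 1000 g/kg ≈ 0.1 kg
butter: (1 tbsp + 2 tsp = 5/3 tbsp) × 5/6 ÷ 8 tbsp/stick × 113.5 g/stick ≈ 19.7 g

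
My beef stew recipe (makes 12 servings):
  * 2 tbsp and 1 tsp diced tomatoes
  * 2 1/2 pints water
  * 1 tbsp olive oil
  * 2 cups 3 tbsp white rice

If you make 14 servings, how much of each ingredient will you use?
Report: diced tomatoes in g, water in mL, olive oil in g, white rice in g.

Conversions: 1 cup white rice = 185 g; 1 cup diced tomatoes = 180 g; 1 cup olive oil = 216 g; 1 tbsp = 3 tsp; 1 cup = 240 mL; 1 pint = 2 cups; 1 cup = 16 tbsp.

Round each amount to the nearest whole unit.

diced tomatoes: 31 g; water: 1400 mL; olive oil: 16 g; white rice: 472 g

Scaling factor: 14/12 = 7/6.
diced tomatoes: (2 tbsp + 1 tsp = 7/3 tbsp) × 7/6 ÷ 16 tbsp/cup × 180 g/cup ≈ 31 g
water: 2.5 pint × 7/6 × 2 cup/pint × 240 mL/cup = 1400 mL
olive oil: 1 tbsp × 7/6 ÷ 16 tbsp/cup × 216 g/cup ≈ 16 g
white rice: (2 cup + 3 tbsp = 2.1875 cup) × 7/6 × 185 g/cup ≈ 472 g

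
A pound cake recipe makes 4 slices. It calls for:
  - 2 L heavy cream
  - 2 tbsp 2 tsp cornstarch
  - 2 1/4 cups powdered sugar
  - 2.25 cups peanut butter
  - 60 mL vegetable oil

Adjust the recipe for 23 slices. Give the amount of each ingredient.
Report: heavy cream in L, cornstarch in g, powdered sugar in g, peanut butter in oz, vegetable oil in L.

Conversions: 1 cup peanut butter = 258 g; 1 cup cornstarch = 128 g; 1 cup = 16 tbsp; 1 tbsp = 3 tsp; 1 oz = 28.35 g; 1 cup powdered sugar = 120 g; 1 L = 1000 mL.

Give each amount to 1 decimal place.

heavy cream: 11.5 L; cornstarch: 122.7 g; powdered sugar: 1552.5 g; peanut butter: 117.7 oz; vegetable oil: 0.3 L

Scaling factor: 23/4 = 5.75.
heavy cream: 2 L × 23/4 = 11.5 L
cornstarch: (2 tbsp + 2 tsp = 8/3 tbsp) × 23/4 ÷ 16 tbsp/cup × 128 g/cup ≈ 122.7 g
powdered sugar: 2.25 cup × 23/4 × 120 g/cup = 1552.5 g
peanut butter: 2.25 cup × 23/4 × 258 g/cup ÷ 28.35 g/oz ≈ 117.7 oz
vegetable oil: 60 mL × 23/4 ÷ 1000 mL/L ≈ 0.3 L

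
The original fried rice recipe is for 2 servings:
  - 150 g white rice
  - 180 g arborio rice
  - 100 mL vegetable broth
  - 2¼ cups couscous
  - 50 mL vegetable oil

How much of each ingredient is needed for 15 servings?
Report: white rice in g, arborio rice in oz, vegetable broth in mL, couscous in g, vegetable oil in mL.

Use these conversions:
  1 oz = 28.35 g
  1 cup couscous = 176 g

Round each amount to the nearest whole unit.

white rice: 1125 g; arborio rice: 48 oz; vegetable broth: 750 mL; couscous: 2970 g; vegetable oil: 375 mL

Scaling factor: 15/2 = 7.5.
white rice: 150 g × 15/2 = 1125 g
arborio rice: 180 g × 15/2 ÷ 28.35 g/oz ≈ 48 oz
vegetable broth: 100 mL × 15/2 = 750 mL
couscous: 2.25 cup × 15/2 × 176 g/cup = 2970 g
vegetable oil: 50 mL × 15/2 = 375 mL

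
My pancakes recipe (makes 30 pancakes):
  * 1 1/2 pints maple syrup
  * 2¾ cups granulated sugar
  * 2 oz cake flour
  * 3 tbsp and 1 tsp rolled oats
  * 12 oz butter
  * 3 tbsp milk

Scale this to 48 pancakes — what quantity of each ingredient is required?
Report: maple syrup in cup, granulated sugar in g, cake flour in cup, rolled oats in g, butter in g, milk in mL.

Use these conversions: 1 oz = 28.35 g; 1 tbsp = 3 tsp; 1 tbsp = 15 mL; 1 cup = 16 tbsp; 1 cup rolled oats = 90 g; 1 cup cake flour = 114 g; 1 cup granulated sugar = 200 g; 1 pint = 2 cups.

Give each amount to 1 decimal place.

maple syrup: 4.8 cup; granulated sugar: 880.0 g; cake flour: 0.8 cup; rolled oats: 30.0 g; butter: 544.3 g; milk: 72.0 mL

Scaling factor: 48/30 = 8/5 = 1.6.
maple syrup: 1.5 pint × 8/5 × 2 cup/pint = 4.8 cup
granulated sugar: 2.75 cup × 8/5 × 200 g/cup = 880.0 g
cake flour: 2 oz × 8/5 × 28.35 g/oz ÷ 114 g/cup ≈ 0.8 cup
rolled oats: (3 tbsp + 1 tsp = 10/3 tbsp) × 8/5 ÷ 16 tbsp/cup × 90 g/cup = 30.0 g
butter: 12 oz × 8/5 × 28.35 g/oz ≈ 544.3 g
milk: 3 tbsp × 8/5 × 15 mL/tbsp = 72.0 mL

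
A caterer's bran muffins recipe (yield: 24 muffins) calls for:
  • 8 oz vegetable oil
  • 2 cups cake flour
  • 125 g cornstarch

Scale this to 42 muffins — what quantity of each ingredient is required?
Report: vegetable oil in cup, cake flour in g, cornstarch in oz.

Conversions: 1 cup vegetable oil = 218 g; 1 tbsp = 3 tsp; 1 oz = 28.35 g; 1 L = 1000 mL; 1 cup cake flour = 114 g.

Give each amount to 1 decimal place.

vegetable oil: 1.8 cup; cake flour: 399.0 g; cornstarch: 7.7 oz

Scaling factor: 42/24 = 7/4 = 1.75.
vegetable oil: 8 oz × 7/4 × 28.35 g/oz ÷ 218 g/cup ≈ 1.8 cup
cake flour: 2 cup × 7/4 × 114 g/cup = 399.0 g
cornstarch: 125 g × 7/4 ÷ 28.35 g/oz ≈ 7.7 oz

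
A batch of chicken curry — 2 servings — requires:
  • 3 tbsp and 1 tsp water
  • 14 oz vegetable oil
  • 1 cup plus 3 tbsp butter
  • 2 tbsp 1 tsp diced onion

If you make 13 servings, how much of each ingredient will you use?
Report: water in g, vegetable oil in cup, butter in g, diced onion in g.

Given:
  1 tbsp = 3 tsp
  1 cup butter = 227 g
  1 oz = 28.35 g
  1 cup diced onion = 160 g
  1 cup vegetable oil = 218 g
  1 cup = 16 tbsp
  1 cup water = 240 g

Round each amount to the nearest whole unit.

water: 325 g; vegetable oil: 12 cup; butter: 1752 g; diced onion: 152 g

Scaling factor: 13/2 = 6.5.
water: (3 tbsp + 1 tsp = 10/3 tbsp) × 13/2 ÷ 16 tbsp/cup × 240 g/cup = 325 g
vegetable oil: 14 oz × 13/2 × 28.35 g/oz ÷ 218 g/cup ≈ 12 cup
butter: (1 cup + 3 tbsp = 1.1875 cup) × 13/2 × 227 g/cup ≈ 1752 g
diced onion: (2 tbsp + 1 tsp = 7/3 tbsp) × 13/2 ÷ 16 tbsp/cup × 160 g/cup ≈ 152 g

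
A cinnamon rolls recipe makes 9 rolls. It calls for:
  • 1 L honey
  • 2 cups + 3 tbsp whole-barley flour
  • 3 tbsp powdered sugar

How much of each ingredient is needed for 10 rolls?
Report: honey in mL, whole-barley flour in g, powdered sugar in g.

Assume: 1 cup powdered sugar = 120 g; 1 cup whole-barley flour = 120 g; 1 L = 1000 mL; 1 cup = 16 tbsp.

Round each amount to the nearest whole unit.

honey: 1111 mL; whole-barley flour: 292 g; powdered sugar: 25 g

Scaling factor: 10/9.
honey: 1 L × 10/9 × 1000 mL/L ≈ 1111 mL
whole-barley flour: (2 cup + 3 tbsp = 2.1875 cup) × 10/9 × 120 g/cup ≈ 292 g
powdered sugar: 3 tbsp × 10/9 ÷ 16 tbsp/cup × 120 g/cup = 25 g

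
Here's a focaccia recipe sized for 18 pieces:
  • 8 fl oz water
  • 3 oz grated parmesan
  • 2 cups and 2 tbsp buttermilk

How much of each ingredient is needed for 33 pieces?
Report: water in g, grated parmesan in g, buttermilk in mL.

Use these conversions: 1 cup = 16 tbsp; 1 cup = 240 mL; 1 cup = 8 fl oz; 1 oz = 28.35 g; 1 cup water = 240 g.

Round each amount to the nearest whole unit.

water: 440 g; grated parmesan: 156 g; buttermilk: 935 mL

Scaling factor: 33/18 = 11/6.
water: 8 fl oz × 11/6 ÷ 8 fl oz/cup × 240 g/cup = 440 g
grated parmesan: 3 oz × 11/6 × 28.35 g/oz ≈ 156 g
buttermilk: (2 cup + 2 tbsp = 2.125 cup) × 11/6 × 240 mL/cup = 935 mL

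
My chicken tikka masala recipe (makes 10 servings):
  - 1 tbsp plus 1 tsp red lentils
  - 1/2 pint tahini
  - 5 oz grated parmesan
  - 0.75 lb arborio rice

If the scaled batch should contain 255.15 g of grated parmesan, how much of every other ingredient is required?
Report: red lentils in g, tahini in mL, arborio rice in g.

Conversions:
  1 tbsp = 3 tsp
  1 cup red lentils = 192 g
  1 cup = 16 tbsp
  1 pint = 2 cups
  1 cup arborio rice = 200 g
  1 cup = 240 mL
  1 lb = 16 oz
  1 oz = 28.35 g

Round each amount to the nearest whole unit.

red lentils: 29 g; tahini: 432 mL; arborio rice: 612 g

The original recipe has 141.75 g of grated parmesan, so the scaling factor is 255.15 ÷ 141.75 = 9/5 = 1.8.
red lentils: (1 tbsp + 1 tsp = 4/3 tbsp) × 9/5 ÷ 16 tbsp/cup × 192 g/cup ≈ 29 g
tahini: 0.5 pint × 9/5 × 2 cup/pint × 240 mL/cup = 432 mL
arborio rice: 0.75 lb × 9/5 × 16 oz/lb × 28.35 g/oz ≈ 612 g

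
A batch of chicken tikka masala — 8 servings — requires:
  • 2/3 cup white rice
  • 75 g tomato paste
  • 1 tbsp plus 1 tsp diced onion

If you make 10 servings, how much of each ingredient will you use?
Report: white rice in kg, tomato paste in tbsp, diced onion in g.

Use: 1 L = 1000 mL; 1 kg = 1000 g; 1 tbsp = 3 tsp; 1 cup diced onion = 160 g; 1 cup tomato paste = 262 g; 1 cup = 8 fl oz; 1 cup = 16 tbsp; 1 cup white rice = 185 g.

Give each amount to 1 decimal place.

white rice: 0.2 kg; tomato paste: 5.7 tbsp; diced onion: 16.7 g

Scaling factor: 10/8 = 5/4 = 1.25.
white rice: 2/3 cup × 5/4 × 185 g/cup ÷ 1000 g/kg ≈ 0.2 kg
tomato paste: 75 g × 5/4 ÷ 262 g/cup × 16 tbsp/cup ≈ 5.7 tbsp
diced onion: (1 tbsp + 1 tsp = 4/3 tbsp) × 5/4 ÷ 16 tbsp/cup × 160 g/cup ≈ 16.7 g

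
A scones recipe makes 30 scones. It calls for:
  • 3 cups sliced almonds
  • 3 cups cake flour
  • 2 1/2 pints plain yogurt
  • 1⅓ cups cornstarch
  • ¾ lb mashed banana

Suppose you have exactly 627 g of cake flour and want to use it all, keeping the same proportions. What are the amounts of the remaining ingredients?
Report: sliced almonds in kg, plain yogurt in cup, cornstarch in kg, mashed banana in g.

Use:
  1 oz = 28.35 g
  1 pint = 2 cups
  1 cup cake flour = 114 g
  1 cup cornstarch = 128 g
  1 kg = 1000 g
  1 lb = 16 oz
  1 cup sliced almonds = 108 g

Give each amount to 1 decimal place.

sliced almonds: 0.6 kg; plain yogurt: 9.2 cup; cornstarch: 0.3 kg; mashed banana: 623.7 g

The original recipe has 342 g of cake flour, so the scaling factor is 627 ÷ 342 = 11/6.
sliced almonds: 3 cup × 11/6 × 108 g/cup ÷ 1000 g/kg ≈ 0.6 kg
plain yogurt: 2.5 pint × 11/6 × 2 cup/pint ≈ 9.2 cup
cornstarch: 4/3 cup × 11/6 × 128 g/cup ÷ 1000 g/kg ≈ 0.3 kg
mashed banana: 0.75 lb × 11/6 × 16 oz/lb × 28.35 g/oz = 623.7 g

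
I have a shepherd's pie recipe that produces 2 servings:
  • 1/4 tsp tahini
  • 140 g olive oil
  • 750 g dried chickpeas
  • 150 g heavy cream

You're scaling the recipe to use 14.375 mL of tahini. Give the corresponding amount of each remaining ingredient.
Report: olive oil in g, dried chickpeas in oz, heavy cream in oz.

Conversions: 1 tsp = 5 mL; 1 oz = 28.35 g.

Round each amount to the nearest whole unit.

The original recipe has 1.25 mL of tahini, so the scaling factor is 14.375 ÷ 1.25 = 23/2 = 11.5.
olive oil: 140 g × 23/2 = 1610 g
dried chickpeas: 750 g × 23/2 ÷ 28.35 g/oz ≈ 304 oz
heavy cream: 150 g × 23/2 ÷ 28.35 g/oz ≈ 61 oz

olive oil: 1610 g; dried chickpeas: 304 oz; heavy cream: 61 oz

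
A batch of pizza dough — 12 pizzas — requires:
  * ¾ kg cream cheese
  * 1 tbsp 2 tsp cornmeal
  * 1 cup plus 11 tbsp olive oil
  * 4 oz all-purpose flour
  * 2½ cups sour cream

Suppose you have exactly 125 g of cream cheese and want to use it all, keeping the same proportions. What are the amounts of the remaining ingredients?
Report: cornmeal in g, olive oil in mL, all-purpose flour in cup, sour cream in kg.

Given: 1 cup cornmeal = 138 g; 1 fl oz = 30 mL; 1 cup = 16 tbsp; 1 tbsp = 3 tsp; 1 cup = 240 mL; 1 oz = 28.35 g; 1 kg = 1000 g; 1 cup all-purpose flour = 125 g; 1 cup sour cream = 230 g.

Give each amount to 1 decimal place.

cornmeal: 2.4 g; olive oil: 67.5 mL; all-purpose flour: 0.2 cup; sour cream: 0.1 kg

The original recipe has 750 g of cream cheese, so the scaling factor is 125 ÷ 750 = 1/6.
cornmeal: (1 tbsp + 2 tsp = 5/3 tbsp) × 1/6 ÷ 16 tbsp/cup × 138 g/cup ≈ 2.4 g
olive oil: (1 cup + 11 tbsp = 1.6875 cup) × 1/6 × 240 mL/cup = 67.5 mL
all-purpose flour: 4 oz × 1/6 × 28.35 g/oz ÷ 125 g/cup ≈ 0.2 cup
sour cream: 2.5 cup × 1/6 × 230 g/cup ÷ 1000 g/kg ≈ 0.1 kg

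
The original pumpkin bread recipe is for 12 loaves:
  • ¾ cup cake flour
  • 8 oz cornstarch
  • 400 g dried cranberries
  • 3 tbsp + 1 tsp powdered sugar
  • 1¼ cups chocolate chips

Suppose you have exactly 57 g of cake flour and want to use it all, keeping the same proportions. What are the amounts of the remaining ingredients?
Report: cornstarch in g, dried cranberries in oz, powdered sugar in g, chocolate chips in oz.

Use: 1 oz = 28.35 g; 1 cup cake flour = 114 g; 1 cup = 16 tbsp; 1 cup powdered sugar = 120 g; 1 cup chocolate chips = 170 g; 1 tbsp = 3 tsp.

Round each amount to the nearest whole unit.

cornstarch: 151 g; dried cranberries: 9 oz; powdered sugar: 17 g; chocolate chips: 5 oz

The original recipe has 85.5 g of cake flour, so the scaling factor is 57 ÷ 85.5 = 2/3.
cornstarch: 8 oz × 2/3 × 28.35 g/oz ≈ 151 g
dried cranberries: 400 g × 2/3 ÷ 28.35 g/oz ≈ 9 oz
powdered sugar: (3 tbsp + 1 tsp = 10/3 tbsp) × 2/3 ÷ 16 tbsp/cup × 120 g/cup ≈ 17 g
chocolate chips: 1.25 cup × 2/3 × 170 g/cup ÷ 28.35 g/oz ≈ 5 oz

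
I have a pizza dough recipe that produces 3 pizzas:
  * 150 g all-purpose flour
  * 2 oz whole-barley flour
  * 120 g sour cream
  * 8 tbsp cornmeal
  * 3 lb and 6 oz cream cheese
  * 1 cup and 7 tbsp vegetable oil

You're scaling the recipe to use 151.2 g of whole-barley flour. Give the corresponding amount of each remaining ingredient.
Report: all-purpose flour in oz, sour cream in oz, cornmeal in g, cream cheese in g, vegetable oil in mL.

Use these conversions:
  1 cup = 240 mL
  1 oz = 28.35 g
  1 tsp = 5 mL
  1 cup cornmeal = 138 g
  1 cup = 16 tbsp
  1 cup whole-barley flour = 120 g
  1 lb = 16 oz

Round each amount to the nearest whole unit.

The original recipe has 56.7 g of whole-barley flour, so the scaling factor is 151.2 ÷ 56.7 = 8/3.
all-purpose flour: 150 g × 8/3 ÷ 28.35 g/oz ≈ 14 oz
sour cream: 120 g × 8/3 ÷ 28.35 g/oz ≈ 11 oz
cornmeal: 8 tbsp × 8/3 ÷ 16 tbsp/cup × 138 g/cup = 184 g
cream cheese: (3 lb + 6 oz = 3.375 lb) × 8/3 × 16 oz/lb × 28.35 g/oz ≈ 4082 g
vegetable oil: (1 cup + 7 tbsp = 1.4375 cup) × 8/3 × 240 mL/cup = 920 mL

all-purpose flour: 14 oz; sour cream: 11 oz; cornmeal: 184 g; cream cheese: 4082 g; vegetable oil: 920 mL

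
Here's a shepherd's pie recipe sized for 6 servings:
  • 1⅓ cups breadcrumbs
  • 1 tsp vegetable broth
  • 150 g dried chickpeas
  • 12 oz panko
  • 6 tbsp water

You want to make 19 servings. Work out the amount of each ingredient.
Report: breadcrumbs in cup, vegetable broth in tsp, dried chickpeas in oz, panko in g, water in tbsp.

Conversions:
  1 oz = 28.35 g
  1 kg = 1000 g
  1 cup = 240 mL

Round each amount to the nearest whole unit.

Scaling factor: 19/6.
breadcrumbs: 4/3 cup × 19/6 ≈ 4 cup
vegetable broth: 1 tsp × 19/6 ≈ 3 tsp
dried chickpeas: 150 g × 19/6 ÷ 28.35 g/oz ≈ 17 oz
panko: 12 oz × 19/6 × 28.35 g/oz ≈ 1077 g
water: 6 tbsp × 19/6 = 19 tbsp

breadcrumbs: 4 cup; vegetable broth: 3 tsp; dried chickpeas: 17 oz; panko: 1077 g; water: 19 tbsp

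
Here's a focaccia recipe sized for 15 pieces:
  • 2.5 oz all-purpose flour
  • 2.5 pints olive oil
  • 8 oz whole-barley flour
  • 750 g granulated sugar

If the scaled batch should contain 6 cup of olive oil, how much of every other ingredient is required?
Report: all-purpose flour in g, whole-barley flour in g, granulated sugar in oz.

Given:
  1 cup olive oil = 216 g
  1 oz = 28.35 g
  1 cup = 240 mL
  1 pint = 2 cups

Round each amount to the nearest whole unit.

all-purpose flour: 85 g; whole-barley flour: 272 g; granulated sugar: 32 oz

The original recipe has 5 cup of olive oil, so the scaling factor is 6 ÷ 5 = 6/5 = 1.2.
all-purpose flour: 2.5 oz × 6/5 × 28.35 g/oz ≈ 85 g
whole-barley flour: 8 oz × 6/5 × 28.35 g/oz ≈ 272 g
granulated sugar: 750 g × 6/5 ÷ 28.35 g/oz ≈ 32 oz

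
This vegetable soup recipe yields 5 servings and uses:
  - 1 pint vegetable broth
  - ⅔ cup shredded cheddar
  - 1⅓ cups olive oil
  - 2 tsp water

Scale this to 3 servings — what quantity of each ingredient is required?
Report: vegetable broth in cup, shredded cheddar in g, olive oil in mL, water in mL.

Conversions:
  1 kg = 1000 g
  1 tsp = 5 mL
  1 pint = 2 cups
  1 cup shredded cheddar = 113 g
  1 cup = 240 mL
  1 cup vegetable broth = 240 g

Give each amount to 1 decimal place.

Scaling factor: 3/5 = 0.6.
vegetable broth: 1 pint × 3/5 × 2 cup/pint = 1.2 cup
shredded cheddar: 2/3 cup × 3/5 × 113 g/cup = 45.2 g
olive oil: 4/3 cup × 3/5 × 240 mL/cup = 192.0 mL
water: 2 tsp × 3/5 × 5 mL/tsp = 6.0 mL

vegetable broth: 1.2 cup; shredded cheddar: 45.2 g; olive oil: 192.0 mL; water: 6.0 mL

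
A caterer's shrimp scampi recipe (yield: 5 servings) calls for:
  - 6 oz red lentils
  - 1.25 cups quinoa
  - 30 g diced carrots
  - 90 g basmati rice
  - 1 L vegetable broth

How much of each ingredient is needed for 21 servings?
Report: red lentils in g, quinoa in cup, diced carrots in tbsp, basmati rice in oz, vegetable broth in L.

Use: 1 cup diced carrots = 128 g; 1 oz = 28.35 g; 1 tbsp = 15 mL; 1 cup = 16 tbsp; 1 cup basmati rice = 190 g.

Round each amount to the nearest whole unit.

red lentils: 714 g; quinoa: 5 cup; diced carrots: 16 tbsp; basmati rice: 13 oz; vegetable broth: 4 L

Scaling factor: 21/5 = 4.2.
red lentils: 6 oz × 21/5 × 28.35 g/oz ≈ 714 g
quinoa: 1.25 cup × 21/5 ≈ 5 cup
diced carrots: 30 g × 21/5 ÷ 128 g/cup × 16 tbsp/cup ≈ 16 tbsp
basmati rice: 90 g × 21/5 ÷ 28.35 g/oz ≈ 13 oz
vegetable broth: 1 L × 21/5 ≈ 4 L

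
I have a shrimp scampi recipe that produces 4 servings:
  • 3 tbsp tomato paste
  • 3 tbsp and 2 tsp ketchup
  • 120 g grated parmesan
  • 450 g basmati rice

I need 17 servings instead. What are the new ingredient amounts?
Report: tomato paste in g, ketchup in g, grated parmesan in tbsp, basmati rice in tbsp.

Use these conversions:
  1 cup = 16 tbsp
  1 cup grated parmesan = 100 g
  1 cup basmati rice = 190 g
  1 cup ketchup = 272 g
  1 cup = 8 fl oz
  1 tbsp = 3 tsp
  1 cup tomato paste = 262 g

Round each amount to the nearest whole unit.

Scaling factor: 17/4 = 4.25.
tomato paste: 3 tbsp × 17/4 ÷ 16 tbsp/cup × 262 g/cup ≈ 209 g
ketchup: (3 tbsp + 2 tsp = 11/3 tbsp) × 17/4 ÷ 16 tbsp/cup × 272 g/cup ≈ 265 g
grated parmesan: 120 g × 17/4 ÷ 100 g/cup × 16 tbsp/cup ≈ 82 tbsp
basmati rice: 450 g × 17/4 ÷ 190 g/cup × 16 tbsp/cup ≈ 161 tbsp

tomato paste: 209 g; ketchup: 265 g; grated parmesan: 82 tbsp; basmati rice: 161 tbsp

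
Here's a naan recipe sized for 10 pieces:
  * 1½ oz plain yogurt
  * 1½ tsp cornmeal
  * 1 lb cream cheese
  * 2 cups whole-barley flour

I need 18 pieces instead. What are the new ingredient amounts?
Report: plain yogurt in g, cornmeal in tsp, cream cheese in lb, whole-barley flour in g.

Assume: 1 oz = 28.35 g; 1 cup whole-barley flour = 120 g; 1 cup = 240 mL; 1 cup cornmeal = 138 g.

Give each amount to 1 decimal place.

Scaling factor: 18/10 = 9/5 = 1.8.
plain yogurt: 1.5 oz × 9/5 × 28.35 g/oz ≈ 76.5 g
cornmeal: 1.5 tsp × 9/5 = 2.7 tsp
cream cheese: 1 lb × 9/5 = 1.8 lb
whole-barley flour: 2 cup × 9/5 × 120 g/cup = 432.0 g

plain yogurt: 76.5 g; cornmeal: 2.7 tsp; cream cheese: 1.8 lb; whole-barley flour: 432.0 g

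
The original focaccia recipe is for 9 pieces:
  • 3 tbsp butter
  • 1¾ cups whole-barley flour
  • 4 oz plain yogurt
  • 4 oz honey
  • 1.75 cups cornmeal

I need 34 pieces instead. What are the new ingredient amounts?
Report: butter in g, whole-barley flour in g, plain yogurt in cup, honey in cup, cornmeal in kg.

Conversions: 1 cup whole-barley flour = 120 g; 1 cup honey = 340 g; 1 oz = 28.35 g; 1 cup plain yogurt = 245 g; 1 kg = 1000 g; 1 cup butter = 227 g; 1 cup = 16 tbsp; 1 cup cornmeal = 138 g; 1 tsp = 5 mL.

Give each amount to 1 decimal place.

butter: 160.8 g; whole-barley flour: 793.3 g; plain yogurt: 1.7 cup; honey: 1.3 cup; cornmeal: 0.9 kg

Scaling factor: 34/9.
butter: 3 tbsp × 34/9 ÷ 16 tbsp/cup × 227 g/cup ≈ 160.8 g
whole-barley flour: 1.75 cup × 34/9 × 120 g/cup ≈ 793.3 g
plain yogurt: 4 oz × 34/9 × 28.35 g/oz ÷ 245 g/cup ≈ 1.7 cup
honey: 4 oz × 34/9 × 28.35 g/oz ÷ 340 g/cup ≈ 1.3 cup
cornmeal: 1.75 cup × 34/9 × 138 g/cup ÷ 1000 g/kg ≈ 0.9 kg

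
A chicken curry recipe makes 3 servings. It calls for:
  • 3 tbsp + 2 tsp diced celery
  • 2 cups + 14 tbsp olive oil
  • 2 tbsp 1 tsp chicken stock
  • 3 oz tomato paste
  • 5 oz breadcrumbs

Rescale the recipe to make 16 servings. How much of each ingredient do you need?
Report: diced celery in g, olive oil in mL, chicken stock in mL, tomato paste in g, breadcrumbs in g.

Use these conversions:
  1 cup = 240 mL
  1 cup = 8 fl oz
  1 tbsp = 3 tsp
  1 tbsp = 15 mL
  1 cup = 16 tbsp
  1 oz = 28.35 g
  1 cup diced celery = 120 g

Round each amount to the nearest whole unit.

Scaling factor: 16/3.
diced celery: (3 tbsp + 2 tsp = 11/3 tbsp) × 16/3 ÷ 16 tbsp/cup × 120 g/cup ≈ 147 g
olive oil: (2 cup + 14 tbsp = 2.875 cup) × 16/3 × 240 mL/cup = 3680 mL
chicken stock: (2 tbsp + 1 tsp = 7/3 tbsp) × 16/3 × 15 mL/tbsp ≈ 187 mL
tomato paste: 3 oz × 16/3 × 28.35 g/oz ≈ 454 g
breadcrumbs: 5 oz × 16/3 × 28.35 g/oz = 756 g

diced celery: 147 g; olive oil: 3680 mL; chicken stock: 187 mL; tomato paste: 454 g; breadcrumbs: 756 g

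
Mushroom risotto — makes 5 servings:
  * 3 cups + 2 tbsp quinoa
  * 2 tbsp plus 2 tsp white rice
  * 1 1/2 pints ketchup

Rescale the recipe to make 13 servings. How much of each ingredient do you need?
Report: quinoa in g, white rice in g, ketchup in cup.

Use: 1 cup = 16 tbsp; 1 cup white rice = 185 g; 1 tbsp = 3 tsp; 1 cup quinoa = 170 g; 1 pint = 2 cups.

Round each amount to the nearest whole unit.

quinoa: 1381 g; white rice: 80 g; ketchup: 8 cup

Scaling factor: 13/5 = 2.6.
quinoa: (3 cup + 2 tbsp = 3.125 cup) × 13/5 × 170 g/cup ≈ 1381 g
white rice: (2 tbsp + 2 tsp = 8/3 tbsp) × 13/5 ÷ 16 tbsp/cup × 185 g/cup ≈ 80 g
ketchup: 1.5 pint × 13/5 × 2 cup/pint ≈ 8 cup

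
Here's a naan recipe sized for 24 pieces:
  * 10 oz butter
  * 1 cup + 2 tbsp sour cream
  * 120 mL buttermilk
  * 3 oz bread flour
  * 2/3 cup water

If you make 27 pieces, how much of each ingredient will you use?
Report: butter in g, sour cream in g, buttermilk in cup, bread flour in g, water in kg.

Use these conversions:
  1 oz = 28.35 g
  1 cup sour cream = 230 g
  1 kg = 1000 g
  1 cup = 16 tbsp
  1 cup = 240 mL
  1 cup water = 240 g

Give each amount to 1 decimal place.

Scaling factor: 27/24 = 9/8 = 1.125.
butter: 10 oz × 9/8 × 28.35 g/oz ≈ 318.9 g
sour cream: (1 cup + 2 tbsp = 1.125 cup) × 9/8 × 230 g/cup ≈ 291.1 g
buttermilk: 120 mL × 9/8 ÷ 240 mL/cup ≈ 0.6 cup
bread flour: 3 oz × 9/8 × 28.35 g/oz ≈ 95.7 g
water: 2/3 cup × 9/8 × 240 g/cup ÷ 1000 g/kg ≈ 0.2 kg

butter: 318.9 g; sour cream: 291.1 g; buttermilk: 0.6 cup; bread flour: 95.7 g; water: 0.2 kg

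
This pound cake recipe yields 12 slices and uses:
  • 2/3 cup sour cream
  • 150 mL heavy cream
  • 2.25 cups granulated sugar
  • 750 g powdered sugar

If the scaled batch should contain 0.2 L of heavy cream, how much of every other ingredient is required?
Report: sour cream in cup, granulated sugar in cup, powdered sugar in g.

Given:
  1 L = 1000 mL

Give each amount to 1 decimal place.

The original recipe has 0.15 L of heavy cream, so the scaling factor is 0.2 ÷ 0.15 = 4/3.
sour cream: 2/3 cup × 4/3 ≈ 0.9 cup
granulated sugar: 2.25 cup × 4/3 = 3.0 cup
powdered sugar: 750 g × 4/3 = 1000.0 g

sour cream: 0.9 cup; granulated sugar: 3.0 cup; powdered sugar: 1000.0 g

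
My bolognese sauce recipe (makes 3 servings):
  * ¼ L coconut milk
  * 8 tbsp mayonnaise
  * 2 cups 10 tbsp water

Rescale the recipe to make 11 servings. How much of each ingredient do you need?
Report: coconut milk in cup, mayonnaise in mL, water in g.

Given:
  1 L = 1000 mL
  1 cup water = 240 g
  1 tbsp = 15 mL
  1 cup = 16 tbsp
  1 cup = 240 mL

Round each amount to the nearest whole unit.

coconut milk: 4 cup; mayonnaise: 440 mL; water: 2310 g

Scaling factor: 11/3.
coconut milk: 0.25 L × 11/3 × 1000 mL/L ÷ 240 mL/cup ≈ 4 cup
mayonnaise: 8 tbsp × 11/3 × 15 mL/tbsp = 440 mL
water: (2 cup + 10 tbsp = 2.625 cup) × 11/3 × 240 g/cup = 2310 g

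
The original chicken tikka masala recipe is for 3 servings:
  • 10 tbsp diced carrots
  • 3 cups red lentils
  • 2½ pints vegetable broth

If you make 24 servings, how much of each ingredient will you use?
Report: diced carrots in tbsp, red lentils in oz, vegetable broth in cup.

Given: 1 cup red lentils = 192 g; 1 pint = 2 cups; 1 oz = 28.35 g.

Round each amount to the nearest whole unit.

Scaling factor: 24/3 = 8.
diced carrots: 10 tbsp × 8 = 80 tbsp
red lentils: 3 cup × 8 × 192 g/cup ÷ 28.35 g/oz ≈ 163 oz
vegetable broth: 2.5 pint × 8 × 2 cup/pint = 40 cup

diced carrots: 80 tbsp; red lentils: 163 oz; vegetable broth: 40 cup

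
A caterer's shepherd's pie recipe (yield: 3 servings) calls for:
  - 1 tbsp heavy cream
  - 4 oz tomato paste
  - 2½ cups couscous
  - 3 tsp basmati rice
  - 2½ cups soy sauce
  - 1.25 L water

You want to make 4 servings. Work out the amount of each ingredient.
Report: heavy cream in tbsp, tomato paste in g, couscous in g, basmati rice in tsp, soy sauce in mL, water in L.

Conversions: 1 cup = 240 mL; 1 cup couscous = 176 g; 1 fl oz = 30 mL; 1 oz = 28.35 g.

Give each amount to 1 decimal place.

heavy cream: 1.3 tbsp; tomato paste: 151.2 g; couscous: 586.7 g; basmati rice: 4.0 tsp; soy sauce: 800.0 mL; water: 1.7 L

Scaling factor: 4/3.
heavy cream: 1 tbsp × 4/3 ≈ 1.3 tbsp
tomato paste: 4 oz × 4/3 × 28.35 g/oz = 151.2 g
couscous: 2.5 cup × 4/3 × 176 g/cup ≈ 586.7 g
basmati rice: 3 tsp × 4/3 = 4.0 tsp
soy sauce: 2.5 cup × 4/3 × 240 mL/cup = 800.0 mL
water: 1.25 L × 4/3 ≈ 1.7 L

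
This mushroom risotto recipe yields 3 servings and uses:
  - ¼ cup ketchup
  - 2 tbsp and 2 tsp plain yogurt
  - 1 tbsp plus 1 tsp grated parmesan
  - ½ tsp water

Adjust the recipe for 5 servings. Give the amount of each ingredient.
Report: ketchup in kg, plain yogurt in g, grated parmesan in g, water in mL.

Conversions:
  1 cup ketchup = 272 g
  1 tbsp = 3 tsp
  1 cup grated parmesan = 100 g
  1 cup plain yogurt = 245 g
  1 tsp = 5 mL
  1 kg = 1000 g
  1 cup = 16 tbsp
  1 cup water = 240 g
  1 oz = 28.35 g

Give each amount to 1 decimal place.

ketchup: 0.1 kg; plain yogurt: 68.1 g; grated parmesan: 13.9 g; water: 4.2 mL

Scaling factor: 5/3.
ketchup: 0.25 cup × 5/3 × 272 g/cup ÷ 1000 g/kg ≈ 0.1 kg
plain yogurt: (2 tbsp + 2 tsp = 8/3 tbsp) × 5/3 ÷ 16 tbsp/cup × 245 g/cup ≈ 68.1 g
grated parmesan: (1 tbsp + 1 tsp = 4/3 tbsp) × 5/3 ÷ 16 tbsp/cup × 100 g/cup ≈ 13.9 g
water: 0.5 tsp × 5/3 × 5 mL/tsp ≈ 4.2 mL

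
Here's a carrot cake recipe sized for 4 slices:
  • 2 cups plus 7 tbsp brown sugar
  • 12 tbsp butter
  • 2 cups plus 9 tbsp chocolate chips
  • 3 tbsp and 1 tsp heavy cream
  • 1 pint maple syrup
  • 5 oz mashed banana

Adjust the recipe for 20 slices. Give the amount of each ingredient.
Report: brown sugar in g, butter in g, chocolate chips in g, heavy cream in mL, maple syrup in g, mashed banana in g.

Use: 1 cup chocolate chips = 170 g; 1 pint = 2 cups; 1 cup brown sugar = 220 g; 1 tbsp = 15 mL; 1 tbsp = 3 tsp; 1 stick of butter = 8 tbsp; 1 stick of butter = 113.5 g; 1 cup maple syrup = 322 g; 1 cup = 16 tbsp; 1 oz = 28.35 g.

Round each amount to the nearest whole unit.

Scaling factor: 20/4 = 5.
brown sugar: (2 cup + 7 tbsp = 2.4375 cup) × 5 × 220 g/cup ≈ 2681 g
butter: 12 tbsp × 5 ÷ 8 tbsp/stick × 113.5 g/stick ≈ 851 g
chocolate chips: (2 cup + 9 tbsp = 2.5625 cup) × 5 × 170 g/cup ≈ 2178 g
heavy cream: (3 tbsp + 1 tsp = 10/3 tbsp) × 5 × 15 mL/tbsp = 250 mL
maple syrup: 1 pint × 5 × 2 cup/pint × 322 g/cup = 3220 g
mashed banana: 5 oz × 5 × 28.35 g/oz ≈ 709 g

brown sugar: 2681 g; butter: 851 g; chocolate chips: 2178 g; heavy cream: 250 mL; maple syrup: 3220 g; mashed banana: 709 g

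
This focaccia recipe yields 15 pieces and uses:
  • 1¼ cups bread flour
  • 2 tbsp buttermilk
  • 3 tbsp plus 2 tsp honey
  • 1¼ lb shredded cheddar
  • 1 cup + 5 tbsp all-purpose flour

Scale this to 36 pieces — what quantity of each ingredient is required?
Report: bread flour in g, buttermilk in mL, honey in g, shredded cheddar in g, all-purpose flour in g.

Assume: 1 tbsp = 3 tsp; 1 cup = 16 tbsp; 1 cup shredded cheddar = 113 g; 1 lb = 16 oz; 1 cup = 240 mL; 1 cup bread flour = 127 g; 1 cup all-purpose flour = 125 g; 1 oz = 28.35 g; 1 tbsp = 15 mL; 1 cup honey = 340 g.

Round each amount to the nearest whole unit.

Scaling factor: 36/15 = 12/5 = 2.4.
bread flour: 1.25 cup × 12/5 × 127 g/cup = 381 g
buttermilk: 2 tbsp × 12/5 × 15 mL/tbsp = 72 mL
honey: (3 tbsp + 2 tsp = 11/3 tbsp) × 12/5 ÷ 16 tbsp/cup × 340 g/cup = 187 g
shredded cheddar: 1.25 lb × 12/5 × 16 oz/lb × 28.35 g/oz ≈ 1361 g
all-purpose flour: (1 cup + 5 tbsp = 1.3125 cup) × 12/5 × 125 g/cup ≈ 394 g

bread flour: 381 g; buttermilk: 72 mL; honey: 187 g; shredded cheddar: 1361 g; all-purpose flour: 394 g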